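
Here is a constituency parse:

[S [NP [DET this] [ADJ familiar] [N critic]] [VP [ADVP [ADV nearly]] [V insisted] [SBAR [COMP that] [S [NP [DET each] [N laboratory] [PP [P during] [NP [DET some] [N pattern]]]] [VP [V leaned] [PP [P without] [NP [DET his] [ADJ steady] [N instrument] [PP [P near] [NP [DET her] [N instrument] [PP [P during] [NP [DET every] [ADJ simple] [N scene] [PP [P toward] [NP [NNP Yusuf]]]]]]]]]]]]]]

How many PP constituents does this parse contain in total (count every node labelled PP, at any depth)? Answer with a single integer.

The PP constituents are: [PP during some pattern]; [PP without his steady instrument near her instrument during every simple scene toward Yusuf]; [PP near her instrument during every simple scene toward Yusuf]; [PP during every simple scene toward Yusuf]; [PP toward Yusuf]. Total: 5.

5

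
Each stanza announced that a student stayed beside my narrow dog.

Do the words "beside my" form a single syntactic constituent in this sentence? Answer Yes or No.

No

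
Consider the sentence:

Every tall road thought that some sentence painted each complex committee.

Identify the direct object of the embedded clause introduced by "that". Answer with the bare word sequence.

The verb of the embedded clause introduced by "that" is "painted"; its direct object is the NP "each complex committee".

each complex committee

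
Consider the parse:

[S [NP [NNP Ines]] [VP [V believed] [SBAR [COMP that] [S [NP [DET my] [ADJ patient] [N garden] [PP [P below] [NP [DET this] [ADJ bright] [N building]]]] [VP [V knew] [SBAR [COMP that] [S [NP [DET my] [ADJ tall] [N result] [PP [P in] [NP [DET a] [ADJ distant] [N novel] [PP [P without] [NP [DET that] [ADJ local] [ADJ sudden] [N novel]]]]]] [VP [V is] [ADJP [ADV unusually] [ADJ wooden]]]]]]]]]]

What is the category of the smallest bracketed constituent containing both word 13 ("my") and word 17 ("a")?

NP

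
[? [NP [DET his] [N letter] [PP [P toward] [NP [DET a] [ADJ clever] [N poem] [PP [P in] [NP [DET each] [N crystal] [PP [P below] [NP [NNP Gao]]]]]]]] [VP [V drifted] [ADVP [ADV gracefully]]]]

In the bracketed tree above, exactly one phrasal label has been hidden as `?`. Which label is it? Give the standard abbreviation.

A constituent whose immediate children are NP, VP is a clause: S.

S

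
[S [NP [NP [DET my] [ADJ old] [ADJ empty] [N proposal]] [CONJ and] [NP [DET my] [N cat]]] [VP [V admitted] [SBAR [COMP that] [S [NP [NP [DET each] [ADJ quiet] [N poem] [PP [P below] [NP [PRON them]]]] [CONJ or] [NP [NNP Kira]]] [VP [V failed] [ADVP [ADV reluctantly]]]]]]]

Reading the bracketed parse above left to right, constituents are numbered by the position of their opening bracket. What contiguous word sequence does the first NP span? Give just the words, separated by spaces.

my old empty proposal and my cat

The NP opening brackets appear, in order, over: "my old empty proposal and my cat"; "my old empty proposal"; "my cat"; "each quiet poem below them or Kira"; "each quiet poem below them"; "them"; "Kira". The first one spans "my old empty proposal and my cat".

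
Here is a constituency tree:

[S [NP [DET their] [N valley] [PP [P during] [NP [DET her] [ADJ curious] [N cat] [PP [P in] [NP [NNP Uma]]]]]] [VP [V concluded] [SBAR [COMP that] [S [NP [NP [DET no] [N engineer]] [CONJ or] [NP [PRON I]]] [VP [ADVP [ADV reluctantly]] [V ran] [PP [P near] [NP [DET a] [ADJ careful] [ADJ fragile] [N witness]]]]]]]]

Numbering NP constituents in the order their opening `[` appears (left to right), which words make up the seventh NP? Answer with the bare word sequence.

In left-to-right order the NP constituents are "their valley during her curious cat in Uma"; "her curious cat in Uma"; "Uma"; "no engineer or I"; "no engineer"; "I"; "a careful fragile witness". Number 7 is "a careful fragile witness".

a careful fragile witness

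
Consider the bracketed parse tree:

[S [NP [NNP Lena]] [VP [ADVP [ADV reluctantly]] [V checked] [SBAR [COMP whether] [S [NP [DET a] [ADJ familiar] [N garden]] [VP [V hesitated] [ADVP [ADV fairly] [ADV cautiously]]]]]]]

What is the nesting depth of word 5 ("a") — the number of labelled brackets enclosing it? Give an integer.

6

Counting open brackets not yet closed at "a": [S [VP [SBAR [S [NP [DET = 6.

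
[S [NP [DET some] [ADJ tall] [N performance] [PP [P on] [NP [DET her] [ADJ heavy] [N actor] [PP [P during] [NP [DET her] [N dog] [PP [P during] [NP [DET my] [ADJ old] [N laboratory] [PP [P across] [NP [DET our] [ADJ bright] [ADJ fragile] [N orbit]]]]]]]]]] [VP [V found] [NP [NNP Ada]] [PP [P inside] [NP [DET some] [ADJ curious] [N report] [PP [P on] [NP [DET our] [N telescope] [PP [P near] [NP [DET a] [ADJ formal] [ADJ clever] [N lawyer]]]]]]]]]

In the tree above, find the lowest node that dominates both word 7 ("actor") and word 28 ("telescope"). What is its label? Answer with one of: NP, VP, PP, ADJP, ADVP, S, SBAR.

The smallest bracket enclosing both words is [S some tall performance on her heavy actor during her dog during my old laboratory across our bright fragile orbit found Ada inside some curious report on our telescope near a formal clever lawyer], so the label is S.

S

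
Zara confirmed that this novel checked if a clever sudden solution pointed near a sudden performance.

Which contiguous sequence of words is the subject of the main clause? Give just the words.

Zara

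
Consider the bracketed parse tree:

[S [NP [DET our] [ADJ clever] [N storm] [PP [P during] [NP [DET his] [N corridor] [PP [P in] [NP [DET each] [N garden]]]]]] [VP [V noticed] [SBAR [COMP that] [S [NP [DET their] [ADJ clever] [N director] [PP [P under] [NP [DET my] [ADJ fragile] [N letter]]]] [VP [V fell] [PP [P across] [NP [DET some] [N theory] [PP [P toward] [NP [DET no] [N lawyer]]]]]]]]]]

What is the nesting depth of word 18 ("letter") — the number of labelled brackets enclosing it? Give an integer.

Path from the root down to the word: S → VP → SBAR → S → NP → PP → NP → N. That is 8 enclosing brackets.

8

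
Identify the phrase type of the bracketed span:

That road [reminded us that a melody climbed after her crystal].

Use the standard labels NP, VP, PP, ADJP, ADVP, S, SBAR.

The span is built around the verb "reminded" — a verb phrase (VP).

VP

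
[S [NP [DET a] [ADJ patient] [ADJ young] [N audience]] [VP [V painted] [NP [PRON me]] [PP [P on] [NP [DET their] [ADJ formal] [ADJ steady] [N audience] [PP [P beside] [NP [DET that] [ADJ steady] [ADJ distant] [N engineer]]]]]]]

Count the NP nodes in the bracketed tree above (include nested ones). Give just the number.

4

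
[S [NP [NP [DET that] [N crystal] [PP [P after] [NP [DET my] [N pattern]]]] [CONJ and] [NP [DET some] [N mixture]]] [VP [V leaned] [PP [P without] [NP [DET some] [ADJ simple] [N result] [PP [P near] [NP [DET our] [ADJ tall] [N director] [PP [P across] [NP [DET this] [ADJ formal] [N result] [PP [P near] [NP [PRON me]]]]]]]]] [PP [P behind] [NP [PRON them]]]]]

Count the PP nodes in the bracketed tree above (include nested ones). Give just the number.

6

Listing each PP by its span: [PP after my pattern]; [PP without some simple result near our tall director across this formal result near me]; [PP near our tall director across this formal result near me]; [PP across this formal result near me]; [PP near me]; [PP behind them] — that makes 6.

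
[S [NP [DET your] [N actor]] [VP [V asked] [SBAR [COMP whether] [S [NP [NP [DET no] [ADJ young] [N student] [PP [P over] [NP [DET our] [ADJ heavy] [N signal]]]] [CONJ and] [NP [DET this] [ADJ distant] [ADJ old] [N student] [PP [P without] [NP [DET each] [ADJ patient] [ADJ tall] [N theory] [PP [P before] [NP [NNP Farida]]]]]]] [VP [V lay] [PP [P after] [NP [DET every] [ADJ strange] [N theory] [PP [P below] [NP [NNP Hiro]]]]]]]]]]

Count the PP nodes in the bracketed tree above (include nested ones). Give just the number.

Listing each PP by its span: [PP over our heavy signal]; [PP without each patient tall theory before Farida]; [PP before Farida]; [PP after every strange theory below Hiro]; [PP below Hiro] — that makes 5.

5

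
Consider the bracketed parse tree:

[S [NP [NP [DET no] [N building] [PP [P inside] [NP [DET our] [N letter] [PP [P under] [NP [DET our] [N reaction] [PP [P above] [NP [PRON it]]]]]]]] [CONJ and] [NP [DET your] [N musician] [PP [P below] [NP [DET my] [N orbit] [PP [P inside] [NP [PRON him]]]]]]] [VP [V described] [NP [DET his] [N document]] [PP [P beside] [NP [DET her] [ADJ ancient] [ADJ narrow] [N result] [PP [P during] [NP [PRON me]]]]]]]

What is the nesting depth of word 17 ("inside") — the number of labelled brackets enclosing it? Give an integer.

Path from the root down to the word: S → NP → NP → PP → NP → PP → P. That is 7 enclosing brackets.

7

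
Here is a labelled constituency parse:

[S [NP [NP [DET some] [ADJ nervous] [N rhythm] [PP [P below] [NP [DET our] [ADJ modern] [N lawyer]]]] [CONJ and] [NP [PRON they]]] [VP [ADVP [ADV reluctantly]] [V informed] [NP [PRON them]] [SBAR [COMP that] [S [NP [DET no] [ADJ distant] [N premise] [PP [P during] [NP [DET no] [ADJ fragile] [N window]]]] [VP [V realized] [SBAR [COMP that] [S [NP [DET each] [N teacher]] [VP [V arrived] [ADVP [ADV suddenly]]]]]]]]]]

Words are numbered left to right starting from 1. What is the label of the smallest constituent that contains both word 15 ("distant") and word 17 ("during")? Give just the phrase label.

Word 15 lies under S → VP → SBAR → S → NP → ADJ; word 17 lies under S → VP → SBAR → S → NP → PP → P. The lowest shared node is the NP.

NP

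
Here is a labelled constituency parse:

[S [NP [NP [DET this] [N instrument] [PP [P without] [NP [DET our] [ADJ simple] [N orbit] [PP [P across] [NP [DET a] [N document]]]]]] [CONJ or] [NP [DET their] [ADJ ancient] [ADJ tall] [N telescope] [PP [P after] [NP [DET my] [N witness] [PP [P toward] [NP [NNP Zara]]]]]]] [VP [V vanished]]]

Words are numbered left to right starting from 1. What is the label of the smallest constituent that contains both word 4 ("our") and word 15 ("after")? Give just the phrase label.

NP

Word 4 lies under S → NP → NP → PP → NP → DET; word 15 lies under S → NP → NP → PP → P. The lowest shared node is the NP.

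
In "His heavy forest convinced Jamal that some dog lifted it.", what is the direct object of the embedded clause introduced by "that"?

"lifted" heads the VP of the embedded clause introduced by "that", and "it" is its direct object.

it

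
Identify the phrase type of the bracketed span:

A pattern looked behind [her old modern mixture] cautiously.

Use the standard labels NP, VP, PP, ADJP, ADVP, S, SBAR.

NP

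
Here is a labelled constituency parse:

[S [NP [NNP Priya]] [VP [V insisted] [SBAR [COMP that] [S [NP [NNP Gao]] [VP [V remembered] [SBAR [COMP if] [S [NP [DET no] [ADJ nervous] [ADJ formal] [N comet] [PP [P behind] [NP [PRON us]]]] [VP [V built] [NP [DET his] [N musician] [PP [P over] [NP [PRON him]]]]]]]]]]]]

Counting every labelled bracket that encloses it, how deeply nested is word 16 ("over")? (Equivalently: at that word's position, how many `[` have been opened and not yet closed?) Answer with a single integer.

11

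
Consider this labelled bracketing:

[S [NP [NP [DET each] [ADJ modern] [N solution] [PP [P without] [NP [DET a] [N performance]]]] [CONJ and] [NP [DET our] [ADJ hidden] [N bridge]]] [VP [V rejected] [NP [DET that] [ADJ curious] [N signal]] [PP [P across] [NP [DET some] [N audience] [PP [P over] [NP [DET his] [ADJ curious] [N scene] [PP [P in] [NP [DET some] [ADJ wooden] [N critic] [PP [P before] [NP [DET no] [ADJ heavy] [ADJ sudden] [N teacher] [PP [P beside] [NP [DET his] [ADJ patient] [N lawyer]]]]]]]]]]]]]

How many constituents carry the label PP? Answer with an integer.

The PP constituents are: [PP without a performance]; [PP across some audience over his curious scene in some wooden critic before no heavy sudden teacher beside his patient lawyer]; [PP over his curious scene in some wooden critic before no heavy sudden teacher beside his patient lawyer]; [PP in some wooden critic before no heavy sudden teacher beside his patient lawyer]; [PP before no heavy sudden teacher beside his patient lawyer]; [PP beside his patient lawyer]. Total: 6.

6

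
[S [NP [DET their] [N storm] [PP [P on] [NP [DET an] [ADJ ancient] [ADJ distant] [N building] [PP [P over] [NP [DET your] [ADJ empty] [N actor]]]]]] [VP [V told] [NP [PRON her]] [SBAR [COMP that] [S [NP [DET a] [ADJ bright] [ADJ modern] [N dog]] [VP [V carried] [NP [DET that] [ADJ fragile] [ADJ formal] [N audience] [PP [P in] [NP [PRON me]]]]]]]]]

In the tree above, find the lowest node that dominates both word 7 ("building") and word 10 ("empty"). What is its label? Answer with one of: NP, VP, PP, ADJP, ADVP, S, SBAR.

The smallest bracket enclosing both words is [NP an ancient distant building over your empty actor], so the label is NP.

NP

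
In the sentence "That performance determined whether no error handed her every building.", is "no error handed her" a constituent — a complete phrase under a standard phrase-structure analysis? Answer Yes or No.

No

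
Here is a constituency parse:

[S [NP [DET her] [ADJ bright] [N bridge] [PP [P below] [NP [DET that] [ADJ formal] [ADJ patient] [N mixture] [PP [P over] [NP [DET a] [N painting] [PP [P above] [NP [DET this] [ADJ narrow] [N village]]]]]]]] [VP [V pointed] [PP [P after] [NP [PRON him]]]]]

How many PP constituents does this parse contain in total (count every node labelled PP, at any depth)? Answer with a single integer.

4

The PP constituents are: [PP below that formal patient mixture over a painting above this narrow village]; [PP over a painting above this narrow village]; [PP above this narrow village]; [PP after him]. Total: 4.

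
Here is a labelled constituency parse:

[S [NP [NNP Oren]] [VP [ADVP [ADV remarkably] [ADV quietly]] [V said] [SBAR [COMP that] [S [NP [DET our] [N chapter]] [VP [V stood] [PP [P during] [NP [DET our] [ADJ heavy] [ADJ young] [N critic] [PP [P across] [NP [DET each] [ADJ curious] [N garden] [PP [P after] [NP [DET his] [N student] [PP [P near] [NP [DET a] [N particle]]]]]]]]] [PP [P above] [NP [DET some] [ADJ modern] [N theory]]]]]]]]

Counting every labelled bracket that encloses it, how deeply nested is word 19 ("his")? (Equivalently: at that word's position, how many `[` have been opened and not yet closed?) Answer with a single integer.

12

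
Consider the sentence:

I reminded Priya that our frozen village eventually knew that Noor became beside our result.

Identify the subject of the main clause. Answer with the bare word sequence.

I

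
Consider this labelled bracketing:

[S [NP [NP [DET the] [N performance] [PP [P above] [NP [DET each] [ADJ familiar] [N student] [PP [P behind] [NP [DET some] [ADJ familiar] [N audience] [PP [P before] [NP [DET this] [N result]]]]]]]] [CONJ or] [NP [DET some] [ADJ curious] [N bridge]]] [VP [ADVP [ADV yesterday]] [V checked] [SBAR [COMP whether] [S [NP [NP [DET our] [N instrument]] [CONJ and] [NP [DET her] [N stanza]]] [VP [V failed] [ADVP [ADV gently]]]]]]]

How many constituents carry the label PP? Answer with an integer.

The PP constituents are: [PP above each familiar student behind some familiar audience before this result]; [PP behind some familiar audience before this result]; [PP before this result]. Total: 3.

3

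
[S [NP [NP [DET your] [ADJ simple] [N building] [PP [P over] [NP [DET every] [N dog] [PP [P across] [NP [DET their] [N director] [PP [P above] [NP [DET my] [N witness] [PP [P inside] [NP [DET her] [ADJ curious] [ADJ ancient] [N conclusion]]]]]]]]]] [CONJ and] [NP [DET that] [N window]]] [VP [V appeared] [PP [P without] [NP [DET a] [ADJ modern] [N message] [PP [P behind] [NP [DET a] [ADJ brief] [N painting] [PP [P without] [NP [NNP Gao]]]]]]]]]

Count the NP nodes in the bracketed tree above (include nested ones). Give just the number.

Listing each NP by its span: [NP your simple building over every dog across their director above my witness inside her curious ancient conclusion and that window]; [NP your simple building over every dog across their director above my witness inside her curious ancient conclusion]; [NP every dog across their director above my witness inside her curious ancient conclusion]; [NP their director above my witness inside her curious ancient conclusion]; [NP my witness inside her curious ancient conclusion]; [NP her curious ancient conclusion] … — that makes 10.

10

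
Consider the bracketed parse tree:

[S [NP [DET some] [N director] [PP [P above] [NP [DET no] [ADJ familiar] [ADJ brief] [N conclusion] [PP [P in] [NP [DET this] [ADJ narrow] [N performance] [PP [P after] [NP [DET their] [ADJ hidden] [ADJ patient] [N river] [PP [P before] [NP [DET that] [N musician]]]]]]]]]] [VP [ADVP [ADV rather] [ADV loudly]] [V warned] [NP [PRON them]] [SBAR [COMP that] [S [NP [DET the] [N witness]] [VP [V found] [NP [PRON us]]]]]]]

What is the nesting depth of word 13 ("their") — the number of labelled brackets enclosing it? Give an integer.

9

Path from the root down to the word: S → NP → PP → NP → PP → NP → PP → NP → DET. That is 9 enclosing brackets.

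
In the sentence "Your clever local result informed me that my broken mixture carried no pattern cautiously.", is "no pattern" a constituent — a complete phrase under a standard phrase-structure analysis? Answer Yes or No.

Yes

The sequence corresponds to a single NP node — the noun phrase "no pattern".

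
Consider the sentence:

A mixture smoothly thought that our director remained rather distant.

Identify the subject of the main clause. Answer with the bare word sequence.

In the main clause the verb is "thought"; the NP preceding it, "a mixture", is the subject.

a mixture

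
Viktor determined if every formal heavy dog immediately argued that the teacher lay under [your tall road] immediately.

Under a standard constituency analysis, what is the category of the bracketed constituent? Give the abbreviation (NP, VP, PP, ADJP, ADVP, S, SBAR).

"road" is the head of the bracketed span, so the span is a noun phrase: NP.

NP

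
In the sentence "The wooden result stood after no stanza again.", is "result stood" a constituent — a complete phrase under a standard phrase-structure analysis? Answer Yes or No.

No

The sequence begins inside the noun phrase "the wooden result" and ends inside the verb phrase "stood after no stanza again"; it crosses a phrase boundary, so no single node in the tree spans exactly those words.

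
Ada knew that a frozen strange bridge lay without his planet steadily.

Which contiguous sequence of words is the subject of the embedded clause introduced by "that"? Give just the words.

a frozen strange bridge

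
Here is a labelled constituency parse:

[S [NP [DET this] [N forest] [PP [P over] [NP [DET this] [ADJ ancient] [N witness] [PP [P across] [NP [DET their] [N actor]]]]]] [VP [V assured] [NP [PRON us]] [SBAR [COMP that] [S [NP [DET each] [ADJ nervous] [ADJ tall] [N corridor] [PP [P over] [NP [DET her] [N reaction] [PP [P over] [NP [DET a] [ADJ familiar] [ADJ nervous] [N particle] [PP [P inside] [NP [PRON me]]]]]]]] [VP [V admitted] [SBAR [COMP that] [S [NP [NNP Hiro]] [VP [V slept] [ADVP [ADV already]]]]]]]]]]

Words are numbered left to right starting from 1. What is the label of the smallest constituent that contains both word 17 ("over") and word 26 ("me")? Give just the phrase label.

The smallest bracket enclosing both words is [PP over her reaction over a familiar nervous particle inside me], so the label is PP.

PP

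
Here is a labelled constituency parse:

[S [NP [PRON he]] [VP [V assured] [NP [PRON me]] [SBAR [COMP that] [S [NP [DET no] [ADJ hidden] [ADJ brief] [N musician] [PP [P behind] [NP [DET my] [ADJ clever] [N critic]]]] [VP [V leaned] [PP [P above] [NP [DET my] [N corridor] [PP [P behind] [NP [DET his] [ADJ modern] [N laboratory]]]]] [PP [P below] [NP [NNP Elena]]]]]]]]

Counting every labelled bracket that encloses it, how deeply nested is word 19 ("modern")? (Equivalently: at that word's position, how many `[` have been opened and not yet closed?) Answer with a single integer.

Counting open brackets not yet closed at "modern": [S [VP [SBAR [S [VP [PP [NP [PP [NP [ADJ = 10.

10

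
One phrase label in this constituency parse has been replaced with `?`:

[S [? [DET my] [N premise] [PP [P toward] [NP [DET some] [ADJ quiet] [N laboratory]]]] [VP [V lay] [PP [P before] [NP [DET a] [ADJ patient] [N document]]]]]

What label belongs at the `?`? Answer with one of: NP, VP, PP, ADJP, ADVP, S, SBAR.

NP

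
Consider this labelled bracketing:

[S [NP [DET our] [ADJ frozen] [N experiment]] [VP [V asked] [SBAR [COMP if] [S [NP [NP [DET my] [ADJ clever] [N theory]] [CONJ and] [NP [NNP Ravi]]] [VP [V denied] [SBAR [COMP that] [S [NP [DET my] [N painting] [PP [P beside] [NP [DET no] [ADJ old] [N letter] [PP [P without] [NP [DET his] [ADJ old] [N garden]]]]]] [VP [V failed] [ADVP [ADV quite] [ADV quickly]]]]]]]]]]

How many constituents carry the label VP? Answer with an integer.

3

Listing each VP by its span: [VP asked if my clever theory and Ravi denied that my painting beside no old letter without his old garden failed quite quickly]; [VP denied that my painting beside no old letter without his old garden failed quite quickly]; [VP failed quite quickly] — that makes 3.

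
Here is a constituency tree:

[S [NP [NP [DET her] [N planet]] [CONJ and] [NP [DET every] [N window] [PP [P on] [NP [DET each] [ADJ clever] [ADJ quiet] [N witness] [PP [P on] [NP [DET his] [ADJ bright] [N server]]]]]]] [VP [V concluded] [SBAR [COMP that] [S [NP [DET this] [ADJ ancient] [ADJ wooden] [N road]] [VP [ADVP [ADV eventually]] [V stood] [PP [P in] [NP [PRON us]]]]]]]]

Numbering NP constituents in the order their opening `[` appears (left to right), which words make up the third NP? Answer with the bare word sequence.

The NP opening brackets appear, in order, over: "her planet and every window on each clever quiet witness on his bright server"; "her planet"; "every window on each clever quiet witness on his bright server"; "each clever quiet witness on his bright server"; "his bright server"; "this ancient wooden road"; "us". The third one spans "every window on each clever quiet witness on his bright server".

every window on each clever quiet witness on his bright server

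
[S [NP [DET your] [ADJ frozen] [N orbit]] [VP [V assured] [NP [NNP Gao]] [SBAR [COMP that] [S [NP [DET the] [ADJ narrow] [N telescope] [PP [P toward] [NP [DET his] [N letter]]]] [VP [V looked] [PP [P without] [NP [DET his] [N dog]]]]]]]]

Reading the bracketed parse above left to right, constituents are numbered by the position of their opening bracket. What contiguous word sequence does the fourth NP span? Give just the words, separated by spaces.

In left-to-right order the NP constituents are "your frozen orbit"; "Gao"; "the narrow telescope toward his letter"; "his letter"; "his dog". Number 4 is "his letter".

his letter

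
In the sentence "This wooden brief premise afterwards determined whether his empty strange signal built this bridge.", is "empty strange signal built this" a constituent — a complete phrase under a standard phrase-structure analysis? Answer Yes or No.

No

"empty" belongs to the noun phrase "his empty strange signal" while "this" belongs to the verb phrase "built this bridge"; a span that runs across that boundary is not a single phrase.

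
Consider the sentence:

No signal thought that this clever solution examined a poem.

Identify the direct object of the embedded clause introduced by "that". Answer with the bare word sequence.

Within the embedded clause introduced by "that", the direct object of "examined" is "a poem".

a poem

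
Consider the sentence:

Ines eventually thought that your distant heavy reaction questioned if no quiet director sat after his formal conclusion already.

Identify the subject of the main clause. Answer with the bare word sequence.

Ines

The subject of the main clause is the NP immediately before the verb "thought": "Ines".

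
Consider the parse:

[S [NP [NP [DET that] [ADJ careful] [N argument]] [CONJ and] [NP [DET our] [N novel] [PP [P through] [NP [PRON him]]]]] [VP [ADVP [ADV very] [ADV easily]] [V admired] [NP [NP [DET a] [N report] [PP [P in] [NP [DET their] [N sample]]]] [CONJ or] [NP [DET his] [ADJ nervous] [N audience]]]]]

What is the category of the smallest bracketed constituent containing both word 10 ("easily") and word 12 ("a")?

Both words fall inside [VP very easily admired a report in their sample or his nervous audience] (words 9–20), and no smaller constituent contains them both. Label: VP.

VP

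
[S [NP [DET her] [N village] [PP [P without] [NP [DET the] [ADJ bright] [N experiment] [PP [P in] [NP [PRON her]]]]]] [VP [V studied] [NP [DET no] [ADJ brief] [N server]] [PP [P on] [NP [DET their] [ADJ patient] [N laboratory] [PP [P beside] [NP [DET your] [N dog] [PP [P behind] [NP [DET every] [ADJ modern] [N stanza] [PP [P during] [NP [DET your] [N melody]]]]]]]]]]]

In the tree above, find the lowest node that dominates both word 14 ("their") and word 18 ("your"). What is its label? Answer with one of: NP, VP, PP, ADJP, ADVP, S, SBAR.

NP

Word 14 lies under S → VP → PP → NP → DET; word 18 lies under S → VP → PP → NP → PP → NP → DET. The lowest shared node is the NP.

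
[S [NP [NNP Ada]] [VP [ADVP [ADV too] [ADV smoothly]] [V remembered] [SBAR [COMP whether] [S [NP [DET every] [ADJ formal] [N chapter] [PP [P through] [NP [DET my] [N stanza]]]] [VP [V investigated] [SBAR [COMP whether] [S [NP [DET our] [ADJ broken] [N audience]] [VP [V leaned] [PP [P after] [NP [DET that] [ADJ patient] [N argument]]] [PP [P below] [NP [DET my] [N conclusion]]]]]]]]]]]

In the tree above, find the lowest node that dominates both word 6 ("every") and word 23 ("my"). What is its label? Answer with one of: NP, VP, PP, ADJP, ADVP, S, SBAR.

The smallest bracket enclosing both words is [S every formal chapter through my stanza investigated whether our broken audience leaned after that patient argument below my conclusion], so the label is S.

S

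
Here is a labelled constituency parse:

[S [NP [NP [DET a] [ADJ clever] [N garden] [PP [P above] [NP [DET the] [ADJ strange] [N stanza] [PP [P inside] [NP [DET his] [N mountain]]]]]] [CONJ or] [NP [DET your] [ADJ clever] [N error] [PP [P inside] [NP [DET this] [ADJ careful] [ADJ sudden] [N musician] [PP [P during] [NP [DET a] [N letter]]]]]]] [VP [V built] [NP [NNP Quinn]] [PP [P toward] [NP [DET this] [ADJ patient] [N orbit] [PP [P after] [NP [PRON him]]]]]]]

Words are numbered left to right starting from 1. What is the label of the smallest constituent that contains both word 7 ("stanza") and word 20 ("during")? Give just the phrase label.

Both words fall inside [NP a clever garden above the strange stanza inside his mountain or your clever error inside this careful sudden musician during a letter] (words 1–22), and no smaller constituent contains them both. Label: NP.

NP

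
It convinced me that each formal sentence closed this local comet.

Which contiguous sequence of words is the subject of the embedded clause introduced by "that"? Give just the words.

In the embedded clause introduced by "that" the verb is "closed"; the NP preceding it, "each formal sentence", is the subject.

each formal sentence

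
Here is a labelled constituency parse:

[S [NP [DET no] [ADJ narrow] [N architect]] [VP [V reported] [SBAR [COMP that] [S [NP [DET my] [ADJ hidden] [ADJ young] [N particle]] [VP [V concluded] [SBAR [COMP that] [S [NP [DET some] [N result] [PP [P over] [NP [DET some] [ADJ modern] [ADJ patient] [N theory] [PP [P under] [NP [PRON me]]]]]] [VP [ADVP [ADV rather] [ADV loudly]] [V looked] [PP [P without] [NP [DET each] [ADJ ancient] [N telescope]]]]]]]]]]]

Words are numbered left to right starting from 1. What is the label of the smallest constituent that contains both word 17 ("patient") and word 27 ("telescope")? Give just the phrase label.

S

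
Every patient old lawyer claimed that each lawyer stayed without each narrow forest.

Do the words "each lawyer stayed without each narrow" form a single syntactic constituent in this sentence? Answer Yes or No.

No

The smallest constituent containing the whole sequence is the clause [S each lawyer stayed without each narrow forest], but the sequence is only part of it — it straddles the boundary between noun phrase "each lawyer" and verb phrase "stayed without each narrow forest".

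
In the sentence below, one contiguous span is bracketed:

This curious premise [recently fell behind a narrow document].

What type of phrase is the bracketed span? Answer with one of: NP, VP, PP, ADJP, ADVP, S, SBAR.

VP

The bracketed span "recently fell behind a narrow document" is headed by "fell", making it a verb phrase (VP).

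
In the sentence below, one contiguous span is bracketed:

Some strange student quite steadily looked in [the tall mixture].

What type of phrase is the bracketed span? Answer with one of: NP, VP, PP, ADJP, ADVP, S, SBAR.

NP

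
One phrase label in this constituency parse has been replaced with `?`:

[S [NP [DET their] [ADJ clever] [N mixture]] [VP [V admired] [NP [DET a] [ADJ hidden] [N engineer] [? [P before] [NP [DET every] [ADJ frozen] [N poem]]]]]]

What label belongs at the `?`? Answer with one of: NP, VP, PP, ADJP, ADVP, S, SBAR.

The `?` node immediately contains: P 'before', NP. That is the internal structure of a prepositional phrase, so the label is PP.

PP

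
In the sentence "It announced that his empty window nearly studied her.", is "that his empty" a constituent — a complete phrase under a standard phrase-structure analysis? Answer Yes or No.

No

The sequence begins inside the complementizer "that" and ends inside the clause "his empty window nearly studied her"; it crosses a phrase boundary, so no single node in the tree spans exactly those words.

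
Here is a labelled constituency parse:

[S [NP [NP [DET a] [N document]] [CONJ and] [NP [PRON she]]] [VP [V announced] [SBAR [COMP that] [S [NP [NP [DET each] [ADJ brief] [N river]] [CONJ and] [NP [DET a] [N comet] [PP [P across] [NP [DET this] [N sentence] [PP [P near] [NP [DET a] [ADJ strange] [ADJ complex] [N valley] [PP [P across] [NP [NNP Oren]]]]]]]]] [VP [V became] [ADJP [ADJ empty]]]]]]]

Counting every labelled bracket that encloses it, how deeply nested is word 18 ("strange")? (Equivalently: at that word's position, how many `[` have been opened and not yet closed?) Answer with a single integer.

11

The word sits inside ADJ, which is inside NP, inside PP, inside NP, inside PP, inside NP, inside NP, inside S, inside SBAR, inside VP, inside S — 11 brackets in all.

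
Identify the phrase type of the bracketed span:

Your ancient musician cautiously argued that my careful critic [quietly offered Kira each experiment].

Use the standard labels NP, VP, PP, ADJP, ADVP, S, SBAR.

VP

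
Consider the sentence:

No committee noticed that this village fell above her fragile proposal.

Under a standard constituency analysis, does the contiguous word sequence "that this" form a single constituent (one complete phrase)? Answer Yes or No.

No

The smallest constituent containing the whole sequence is the subordinate clause [SBAR that this village fell above her fragile proposal], but the sequence is only part of it — it straddles the boundary between complementizer "that" and clause "this village fell above her fragile proposal".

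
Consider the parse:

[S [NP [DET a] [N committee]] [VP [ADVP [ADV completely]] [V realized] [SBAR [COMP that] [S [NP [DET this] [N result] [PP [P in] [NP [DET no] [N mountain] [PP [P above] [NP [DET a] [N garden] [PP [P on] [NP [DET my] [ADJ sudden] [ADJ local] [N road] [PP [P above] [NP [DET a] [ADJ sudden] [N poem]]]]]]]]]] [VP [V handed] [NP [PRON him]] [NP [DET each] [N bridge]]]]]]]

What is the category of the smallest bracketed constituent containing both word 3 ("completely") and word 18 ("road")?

VP

Both words fall inside [VP completely realized that this result in no mountain above a garden on my sudden local road above a sudden poem handed him each bridge] (words 3–26), and no smaller constituent contains them both. Label: VP.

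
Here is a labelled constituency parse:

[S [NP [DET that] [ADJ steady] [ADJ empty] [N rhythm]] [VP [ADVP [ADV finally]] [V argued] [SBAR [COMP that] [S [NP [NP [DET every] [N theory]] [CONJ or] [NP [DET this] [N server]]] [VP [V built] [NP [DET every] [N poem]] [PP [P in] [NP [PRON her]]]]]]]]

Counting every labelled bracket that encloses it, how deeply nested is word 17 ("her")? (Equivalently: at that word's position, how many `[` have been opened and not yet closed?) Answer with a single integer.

The word sits inside PRON, which is inside NP, inside PP, inside VP, inside S, inside SBAR, inside VP, inside S — 8 brackets in all.

8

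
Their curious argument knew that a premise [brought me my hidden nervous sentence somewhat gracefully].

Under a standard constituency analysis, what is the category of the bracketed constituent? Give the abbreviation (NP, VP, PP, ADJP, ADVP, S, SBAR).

The bracketed span "brought me my hidden nervous sentence somewhat gracefully" is headed by "brought", making it a verb phrase (VP).

VP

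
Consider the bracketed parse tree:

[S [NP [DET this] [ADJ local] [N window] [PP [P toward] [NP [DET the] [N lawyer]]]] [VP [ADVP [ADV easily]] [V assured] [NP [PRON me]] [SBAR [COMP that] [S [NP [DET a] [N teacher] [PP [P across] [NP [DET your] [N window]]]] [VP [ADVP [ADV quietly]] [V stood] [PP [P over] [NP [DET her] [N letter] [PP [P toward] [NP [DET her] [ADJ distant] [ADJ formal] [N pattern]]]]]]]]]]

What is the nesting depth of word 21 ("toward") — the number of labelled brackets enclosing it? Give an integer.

9

Path from the root down to the word: S → VP → SBAR → S → VP → PP → NP → PP → P. That is 9 enclosing brackets.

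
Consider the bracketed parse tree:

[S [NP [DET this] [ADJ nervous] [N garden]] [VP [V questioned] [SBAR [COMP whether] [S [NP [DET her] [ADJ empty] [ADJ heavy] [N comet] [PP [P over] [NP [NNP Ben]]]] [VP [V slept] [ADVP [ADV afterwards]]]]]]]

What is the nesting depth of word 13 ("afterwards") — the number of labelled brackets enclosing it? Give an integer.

7

Counting open brackets not yet closed at "afterwards": [S [VP [SBAR [S [VP [ADVP [ADV = 7.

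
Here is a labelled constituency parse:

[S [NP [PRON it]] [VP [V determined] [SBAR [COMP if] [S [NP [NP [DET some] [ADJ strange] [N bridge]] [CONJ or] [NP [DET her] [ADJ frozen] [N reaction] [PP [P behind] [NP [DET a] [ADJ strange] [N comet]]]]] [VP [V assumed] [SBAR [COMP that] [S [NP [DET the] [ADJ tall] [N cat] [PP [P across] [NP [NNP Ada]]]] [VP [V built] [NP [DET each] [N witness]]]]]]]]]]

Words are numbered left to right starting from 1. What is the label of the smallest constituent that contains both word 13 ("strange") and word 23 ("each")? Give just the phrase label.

S

Both words fall inside [S some strange bridge or her frozen reaction behind a strange comet assumed that the tall cat across Ada built each witness] (words 4–24), and no smaller constituent contains them both. Label: S.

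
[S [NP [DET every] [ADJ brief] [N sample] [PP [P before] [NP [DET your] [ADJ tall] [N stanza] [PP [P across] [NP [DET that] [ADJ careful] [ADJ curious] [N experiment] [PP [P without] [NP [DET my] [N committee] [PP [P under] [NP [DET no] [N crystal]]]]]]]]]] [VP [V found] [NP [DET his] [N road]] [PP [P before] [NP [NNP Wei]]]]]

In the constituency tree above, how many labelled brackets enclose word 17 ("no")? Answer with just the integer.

11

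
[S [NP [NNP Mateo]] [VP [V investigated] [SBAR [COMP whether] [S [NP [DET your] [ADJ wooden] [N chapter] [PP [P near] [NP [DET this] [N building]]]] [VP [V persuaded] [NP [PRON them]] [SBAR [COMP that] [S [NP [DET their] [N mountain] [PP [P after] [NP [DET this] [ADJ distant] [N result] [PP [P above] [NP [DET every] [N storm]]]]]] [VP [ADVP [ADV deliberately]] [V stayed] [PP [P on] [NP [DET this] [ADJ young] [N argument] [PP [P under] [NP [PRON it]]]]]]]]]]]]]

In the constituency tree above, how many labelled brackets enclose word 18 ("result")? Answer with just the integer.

11

Counting open brackets not yet closed at "result": [S [VP [SBAR [S [VP [SBAR [S [NP [PP [NP [N = 11.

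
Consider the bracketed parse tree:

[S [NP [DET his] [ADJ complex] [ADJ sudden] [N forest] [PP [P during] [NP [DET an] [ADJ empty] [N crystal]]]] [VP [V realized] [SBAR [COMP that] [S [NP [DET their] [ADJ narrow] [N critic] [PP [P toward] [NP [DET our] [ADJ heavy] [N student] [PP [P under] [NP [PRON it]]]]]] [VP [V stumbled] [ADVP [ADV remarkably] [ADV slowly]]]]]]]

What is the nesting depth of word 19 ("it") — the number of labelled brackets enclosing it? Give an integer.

10

Path from the root down to the word: S → VP → SBAR → S → NP → PP → NP → PP → NP → PRON. That is 10 enclosing brackets.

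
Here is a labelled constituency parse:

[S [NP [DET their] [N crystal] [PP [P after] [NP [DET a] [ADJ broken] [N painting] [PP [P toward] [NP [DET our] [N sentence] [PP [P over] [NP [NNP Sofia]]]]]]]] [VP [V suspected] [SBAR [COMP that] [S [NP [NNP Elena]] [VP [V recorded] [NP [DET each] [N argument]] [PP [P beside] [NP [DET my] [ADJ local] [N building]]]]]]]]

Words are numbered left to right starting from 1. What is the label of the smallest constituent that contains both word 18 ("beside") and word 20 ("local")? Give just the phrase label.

PP

The smallest bracket enclosing both words is [PP beside my local building], so the label is PP.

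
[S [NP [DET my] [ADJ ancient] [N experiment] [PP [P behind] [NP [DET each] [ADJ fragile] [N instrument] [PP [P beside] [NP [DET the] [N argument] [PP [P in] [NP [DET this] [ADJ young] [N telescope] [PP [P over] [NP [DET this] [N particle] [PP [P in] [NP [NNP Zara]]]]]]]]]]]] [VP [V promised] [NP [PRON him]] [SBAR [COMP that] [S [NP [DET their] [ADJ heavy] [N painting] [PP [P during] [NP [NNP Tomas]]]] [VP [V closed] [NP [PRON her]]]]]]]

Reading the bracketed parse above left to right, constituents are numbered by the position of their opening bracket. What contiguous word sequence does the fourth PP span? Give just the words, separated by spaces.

In left-to-right order the PP constituents are "behind each fragile instrument beside the argument in this young telescope over this particle in Zara"; "beside the argument in this young telescope over this particle in Zara"; "in this young telescope over this particle in Zara"; "over this particle in Zara"; "in Zara"; "during Tomas". Number 4 is "over this particle in Zara".

over this particle in Zara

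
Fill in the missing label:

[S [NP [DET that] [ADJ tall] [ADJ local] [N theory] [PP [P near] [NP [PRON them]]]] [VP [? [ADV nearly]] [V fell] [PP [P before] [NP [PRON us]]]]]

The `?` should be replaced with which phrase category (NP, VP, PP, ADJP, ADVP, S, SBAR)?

ADVP

Looking at what the `?` directly dominates — ADV 'nearly' — this is an adverb phrase (ADVP).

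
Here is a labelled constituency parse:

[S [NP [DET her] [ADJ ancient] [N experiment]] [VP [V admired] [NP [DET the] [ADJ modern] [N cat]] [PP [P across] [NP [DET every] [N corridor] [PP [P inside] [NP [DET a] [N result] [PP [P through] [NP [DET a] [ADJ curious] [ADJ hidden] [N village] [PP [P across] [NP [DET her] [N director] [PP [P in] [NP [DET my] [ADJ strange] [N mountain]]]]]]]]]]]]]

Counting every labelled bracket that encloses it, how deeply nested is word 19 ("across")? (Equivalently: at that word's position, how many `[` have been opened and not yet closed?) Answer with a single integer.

10

Path from the root down to the word: S → VP → PP → NP → PP → NP → PP → NP → PP → P. That is 10 enclosing brackets.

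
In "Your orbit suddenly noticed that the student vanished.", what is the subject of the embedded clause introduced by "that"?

"the student" is the NP that combines with the VP headed by "vanished" to form the embedded clause introduced by "that" — the subject.

the student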